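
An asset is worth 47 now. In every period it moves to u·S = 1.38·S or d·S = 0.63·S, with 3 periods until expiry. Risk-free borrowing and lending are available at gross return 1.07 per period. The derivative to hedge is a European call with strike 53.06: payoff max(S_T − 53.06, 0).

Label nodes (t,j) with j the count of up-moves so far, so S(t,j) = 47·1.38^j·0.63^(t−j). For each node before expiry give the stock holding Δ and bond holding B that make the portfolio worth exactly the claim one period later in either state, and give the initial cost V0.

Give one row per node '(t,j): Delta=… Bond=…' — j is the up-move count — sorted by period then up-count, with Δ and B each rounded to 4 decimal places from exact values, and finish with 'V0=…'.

(0,0): Delta=0.6125 Bond=-16.0144
(1,0): Delta=0.0822 Bond=-1.4330
(1,1): Delta=0.7831 Bond=-28.1985
(2,0): Delta=0.0000 Bond=0.0000
(2,1): Delta=0.1086 Bond=-2.6136
(2,2): Delta=1.0000 Bond=-49.5888
V0=12.7733

The replicating-portfolio and risk-neutral prices coincide; use p* = (1.07−0.63)/(1.38−0.63) = 0.5867 for the latter.
Payoff layer (t=3): V(3,0)=0.0000, V(3,1)=0.0000, V(3,2)=3.3293, V(3,3)=70.4594
Node (2,0) S=18.6543: V=(p*·0.0000+(1−p*)·0.0000)/1.07=0.0000; Δ=(0.0000−0.0000)/(25.7429−11.7522)=0.0000; B=V−Δ·S=0.0000
Node (2,1) S=40.8618: V=(p*·3.3293+(1−p*)·0.0000)/1.07=1.8254; Δ=(3.3293−0.0000)/(56.3893−25.7429)=0.1086; B=V−Δ·S=-2.6136
Node (2,2) S=89.5068: V=(p*·70.4594+(1−p*)·3.3293)/1.07=39.9180; Δ=(70.4594−3.3293)/(123.5194−56.3893)=1.0000; B=V−Δ·S=-49.5888
Node (1,0) S=29.6100: V=(p*·1.8254+(1−p*)·0.0000)/1.07=1.0008; Δ=(1.8254−0.0000)/(40.8618−18.6543)=0.0822; B=V−Δ·S=-1.4330
Node (1,1) S=64.8600: V=(p*·39.9180+(1−p*)·1.8254)/1.07=22.5917; Δ=(39.9180−1.8254)/(89.5068−40.8618)=0.7831; B=V−Δ·S=-28.1985
Node (0,0) S=47.0000: V=(p*·22.5917+(1−p*)·1.0008)/1.07=12.7733; Δ=(22.5917−1.0008)/(64.8600−29.6100)=0.6125; B=V−Δ·S=-16.0144
Root portfolio cost Δ·47+B reproduces V0=12.7733.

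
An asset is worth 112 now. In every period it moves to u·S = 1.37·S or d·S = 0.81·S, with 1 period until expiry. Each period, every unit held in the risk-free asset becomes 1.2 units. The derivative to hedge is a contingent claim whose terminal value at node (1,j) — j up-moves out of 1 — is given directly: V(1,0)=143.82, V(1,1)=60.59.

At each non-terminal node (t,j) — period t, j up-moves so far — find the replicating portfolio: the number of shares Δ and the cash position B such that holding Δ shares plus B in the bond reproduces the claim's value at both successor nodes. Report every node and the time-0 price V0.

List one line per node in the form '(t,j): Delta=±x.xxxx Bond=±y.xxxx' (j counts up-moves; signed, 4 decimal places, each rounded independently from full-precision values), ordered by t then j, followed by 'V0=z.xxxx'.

(0,0): Delta=-1.3270 Bond=220.1719
V0=71.5469

No-arbitrage ⇒ martingale measure with p* = (R−d)/(u−d) = 0.6964.
Payoff layer (t=1): V(1,0)=143.8200, V(1,1)=60.5900
(0,0): S=112.0000. Δ = (V_up−V_dn)/(S_up−S_dn) = (60.5900−143.8200)/(153.4400−90.7200) = -1.3270. V = [p*·60.5900 + (1−p*)·143.8200]/1.2 = 71.5469. B = V − Δ·S = 220.1719.
Check: Δ(0,0)·S0 + B(0,0) = 71.5469 = V0.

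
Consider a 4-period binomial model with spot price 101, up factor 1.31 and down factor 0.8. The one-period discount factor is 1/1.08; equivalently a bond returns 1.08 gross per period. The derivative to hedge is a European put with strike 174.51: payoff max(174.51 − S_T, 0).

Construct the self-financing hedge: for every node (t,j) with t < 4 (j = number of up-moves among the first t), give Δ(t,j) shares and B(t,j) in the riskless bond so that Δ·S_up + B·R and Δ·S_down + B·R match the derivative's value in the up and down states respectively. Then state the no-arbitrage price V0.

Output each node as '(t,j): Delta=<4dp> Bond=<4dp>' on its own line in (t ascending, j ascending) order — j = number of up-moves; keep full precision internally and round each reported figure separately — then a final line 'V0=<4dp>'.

(0,0): Delta=-0.6598 Bond=103.6878
(1,0): Delta=-0.9553 Bond=135.8533
(1,1): Delta=-0.5116 Bond=92.3750
(2,0): Delta=-1.0000 Bond=149.6142
(2,1): Delta=-0.9328 Bond=144.3455
(2,2): Delta=-0.3004 Bond=63.1452
(3,0): Delta=-1.0000 Bond=161.5833
(3,1): Delta=-1.0000 Bond=161.5833
(3,2): Delta=-0.8991 Bond=151.2191
(3,3): Delta=0.0000 Bond=0.0000
V0=37.0456

Since d<R<u, set p* = (R−d)/(u−d) = 0.5490; price each node as the discounted p*-expectation of its children.
Payoff layer (t=4): V(4,0)=133.1404, V(4,1)=106.7673, V(4,2)=63.5813, V(4,3)=0.0000, V(4,4)=0.0000
  t=3,j=0: stock 51.7120 → up 67.7427 (V=106.7673), down 41.3696 (V=133.1404). Price 109.8713; hedge Δ=-1.0000, bond B=161.5833.
  t=3,j=1: stock 84.6784 → up 110.9287 (V=63.5813), down 67.7427 (V=106.7673). Price 76.9049; hedge Δ=-1.0000, bond B=161.5833.
  t=3,j=2: stock 138.6609 → up 181.6458 (V=0.0000), down 110.9287 (V=63.5813). Price 26.5499; hedge Δ=-0.8991, bond B=151.2191.
  t=3,j=3: stock 227.0572 → up 297.4449 (V=0.0000), down 181.6458 (V=0.0000). Price 0.0000; hedge Δ=0.0000, bond B=0.0000.
  t=2,j=0: stock 64.6400 → up 84.6784 (V=76.9049), down 51.7120 (V=109.8713). Price 84.9742; hedge Δ=-1.0000, bond B=149.6142.
  t=2,j=1: stock 105.8480 → up 138.6609 (V=26.5499), down 84.6784 (V=76.9049). Price 45.6102; hedge Δ=-0.9328, bond B=144.3455.
  t=2,j=2: stock 173.3261 → up 227.0572 (V=0.0000), down 138.6609 (V=26.5499). Price 11.0866; hedge Δ=-0.3004, bond B=63.1452.
  t=1,j=0: stock 80.8000 → up 105.8480 (V=45.6102), down 64.6400 (V=84.9742). Price 58.6691; hedge Δ=-0.9553, bond B=135.8533.
  t=1,j=1: stock 132.3100 → up 173.3261 (V=11.0866), down 105.8480 (V=45.6102). Price 24.6815; hedge Δ=-0.5116, bond B=92.3750.
  t=0,j=0: stock 101.0000 → up 132.3100 (V=24.6815), down 80.8000 (V=58.6691). Price 37.0456; hedge Δ=-0.6598, bond B=103.6878.
Self-financing check: at every node Δ·S+B equals the discounted successor values.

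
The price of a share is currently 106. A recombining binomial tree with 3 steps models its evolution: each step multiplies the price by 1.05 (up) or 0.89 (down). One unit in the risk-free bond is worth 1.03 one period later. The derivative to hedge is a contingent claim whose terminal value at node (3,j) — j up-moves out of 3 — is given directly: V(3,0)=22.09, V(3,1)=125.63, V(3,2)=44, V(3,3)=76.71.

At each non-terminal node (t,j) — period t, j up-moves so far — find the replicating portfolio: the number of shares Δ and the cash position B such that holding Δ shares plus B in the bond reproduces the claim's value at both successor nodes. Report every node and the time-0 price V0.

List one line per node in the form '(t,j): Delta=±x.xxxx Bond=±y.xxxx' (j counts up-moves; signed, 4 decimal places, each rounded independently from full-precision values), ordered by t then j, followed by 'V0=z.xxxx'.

(0,0): Delta=0.4894 Bond=11.4734
(1,0): Delta=-3.7617 Bond=412.8602
(1,1): Delta=1.0041 Bond=-45.4742
(2,0): Delta=7.7073 Bond=-537.7197
(2,1): Delta=-5.1504 Bond=562.8125
(2,2): Delta=1.7493 Bond=-133.9314
V0=63.3447

No-arbitrage ⇒ martingale measure with p* = (R−d)/(u−d) = 0.8750.
Payoff layer (t=3): V(3,0)=22.0900, V(3,1)=125.6300, V(3,2)=44.0000, V(3,3)=76.7100
Node (2,0) S=83.9626: V=(p*·125.6300+(1−p*)·22.0900)/1.03=109.4053; Δ=(125.6300−22.0900)/(88.1607−74.7267)=7.7073; B=V−Δ·S=-537.7197
Node (2,1) S=99.0570: V=(p*·44.0000+(1−p*)·125.6300)/1.03=52.6250; Δ=(44.0000−125.6300)/(104.0099−88.1607)=-5.1504; B=V−Δ·S=562.8125
Node (2,2) S=116.8650: V=(p*·76.7100+(1−p*)·44.0000)/1.03=70.5061; Δ=(76.7100−44.0000)/(122.7083−104.0099)=1.7493; B=V−Δ·S=-133.9314
Node (1,0) S=94.3400: V=(p*·52.6250+(1−p*)·109.4053)/1.03=57.9831; Δ=(52.6250−109.4053)/(99.0570−83.9626)=-3.7617; B=V−Δ·S=412.8602
Node (1,1) S=111.3000: V=(p*·70.5061+(1−p*)·52.6250)/1.03=66.2825; Δ=(70.5061−52.6250)/(116.8650−99.0570)=1.0041; B=V−Δ·S=-45.4742
Node (0,0) S=106.0000: V=(p*·66.2825+(1−p*)·57.9831)/1.03=63.3447; Δ=(66.2825−57.9831)/(111.3000−94.3400)=0.4894; B=V−Δ·S=11.4734
Self-financing check: at every node Δ·S+B equals the discounted successor values.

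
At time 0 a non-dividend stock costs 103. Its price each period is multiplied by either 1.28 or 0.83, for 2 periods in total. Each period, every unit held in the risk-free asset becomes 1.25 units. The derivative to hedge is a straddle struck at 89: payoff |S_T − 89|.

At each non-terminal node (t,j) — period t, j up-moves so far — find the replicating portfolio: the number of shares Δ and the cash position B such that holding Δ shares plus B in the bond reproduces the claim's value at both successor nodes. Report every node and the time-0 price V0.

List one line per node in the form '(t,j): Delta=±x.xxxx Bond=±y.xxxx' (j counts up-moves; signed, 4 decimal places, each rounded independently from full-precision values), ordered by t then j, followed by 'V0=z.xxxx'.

No-arbitrage ⇒ martingale measure with p* = (R−d)/(u−d) = 0.9333.
Terminal values V(2,·): V(2,0)=18.0433, V(2,1)=20.4272, V(2,2)=79.7552
Node (1,0) S=85.4900: V=(p*·20.4272+(1−p*)·18.0433)/1.25=16.2146; Δ=(20.4272−18.0433)/(109.4272−70.9567)=0.0620; B=V−Δ·S=10.9171
Node (1,1) S=131.8400: V=(p*·79.7552+(1−p*)·20.4272)/1.25=60.6400; Δ=(79.7552−20.4272)/(168.7552−109.4272)=1.0000; B=V−Δ·S=-71.2000
Node (0,0) S=103.0000: V=(p*·60.6400+(1−p*)·16.2146)/1.25=46.1426; Δ=(60.6400−16.2146)/(131.8400−85.4900)=0.9585; B=V−Δ·S=-52.5804
Root portfolio cost Δ·103+B reproduces V0=46.1426.

(0,0): Delta=0.9585 Bond=-52.5804
(1,0): Delta=0.0620 Bond=10.9171
(1,1): Delta=1.0000 Bond=-71.2000
V0=46.1426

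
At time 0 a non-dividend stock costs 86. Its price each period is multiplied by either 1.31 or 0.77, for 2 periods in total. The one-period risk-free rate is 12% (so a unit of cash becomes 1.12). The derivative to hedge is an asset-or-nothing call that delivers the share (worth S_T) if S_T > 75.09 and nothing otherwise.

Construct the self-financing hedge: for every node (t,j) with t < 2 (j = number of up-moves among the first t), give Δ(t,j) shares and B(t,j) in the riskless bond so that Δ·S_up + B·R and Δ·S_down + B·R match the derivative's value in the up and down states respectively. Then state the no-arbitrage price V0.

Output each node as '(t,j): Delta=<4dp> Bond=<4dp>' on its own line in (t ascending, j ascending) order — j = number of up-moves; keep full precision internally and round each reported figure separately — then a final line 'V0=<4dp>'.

(0,0): Delta=1.3449 Bond=-34.6961
(1,0): Delta=2.4259 Bond=-110.4433
(1,1): Delta=1.0000 Bond=0.0000
V0=80.9677

The replicating-portfolio and risk-neutral prices coincide; use p* = (1.12−0.77)/(1.31−0.77) = 0.6481 for the latter.
At expiry t=2: V(2,0)=0.0000, V(2,1)=86.7482, V(2,2)=147.5846
(1,0): S=66.2200. Δ = (V_up−V_dn)/(S_up−S_dn) = (86.7482−0.0000)/(86.7482−50.9894) = 2.4259. V = [p*·86.7482 + (1−p*)·0.0000]/1.12 = 50.2015. B = V − Δ·S = -110.4433.
(1,1): S=112.6600. Δ = (V_up−V_dn)/(S_up−S_dn) = (147.5846−86.7482)/(147.5846−86.7482) = 1.0000. V = [p*·147.5846 + (1−p*)·86.7482]/1.12 = 112.6600. B = V − Δ·S = 0.0000.
(0,0): S=86.0000. Δ = (V_up−V_dn)/(S_up−S_dn) = (112.6600−50.2015)/(112.6600−66.2200) = 1.3449. V = [p*·112.6600 + (1−p*)·50.2015]/1.12 = 80.9677. B = V − Δ·S = -34.6961.
Root portfolio cost Δ·86+B reproduces V0=80.9677.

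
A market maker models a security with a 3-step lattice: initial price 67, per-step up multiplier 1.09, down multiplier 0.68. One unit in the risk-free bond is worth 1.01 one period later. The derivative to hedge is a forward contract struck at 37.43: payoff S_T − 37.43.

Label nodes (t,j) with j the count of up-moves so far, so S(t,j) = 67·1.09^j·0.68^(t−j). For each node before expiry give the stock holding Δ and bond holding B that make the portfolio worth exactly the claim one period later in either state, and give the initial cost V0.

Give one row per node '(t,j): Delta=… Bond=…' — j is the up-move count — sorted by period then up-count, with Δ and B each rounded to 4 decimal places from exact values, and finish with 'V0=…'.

(0,0): Delta=1.0000 Bond=-36.3292
(1,0): Delta=1.0000 Bond=-36.6925
(1,1): Delta=1.0000 Bond=-36.6925
(2,0): Delta=1.0000 Bond=-37.0594
(2,1): Delta=1.0000 Bond=-37.0594
(2,2): Delta=1.0000 Bond=-37.0594
V0=30.6708

Since d<R<u, set p* = (R−d)/(u−d) = 0.8049; price each node as the discounted p*-expectation of its children.
At expiry t=3: V(3,0)=-16.3631, V(3,1)=-3.6609, V(3,2)=16.6998, V(3,3)=49.3369
Node (2,0) S=30.9808: V=(p*·-3.6609+(1−p*)·-16.3631)/1.01=-6.0786; Δ=(-3.6609−-16.3631)/(33.7691−21.0669)=1.0000; B=V−Δ·S=-37.0594
Node (2,1) S=49.6604: V=(p*·16.6998+(1−p*)·-3.6609)/1.01=12.6010; Δ=(16.6998−-3.6609)/(54.1298−33.7691)=1.0000; B=V−Δ·S=-37.0594
Node (2,2) S=79.6027: V=(p*·49.3369+(1−p*)·16.6998)/1.01=42.5433; Δ=(49.3369−16.6998)/(86.7669−54.1298)=1.0000; B=V−Δ·S=-37.0594
Node (1,0) S=45.5600: V=(p*·12.6010+(1−p*)·-6.0786)/1.01=8.8675; Δ=(12.6010−-6.0786)/(49.6604−30.9808)=1.0000; B=V−Δ·S=-36.6925
Node (1,1) S=73.0300: V=(p*·42.5433+(1−p*)·12.6010)/1.01=36.3375; Δ=(42.5433−12.6010)/(79.6027−49.6604)=1.0000; B=V−Δ·S=-36.6925
Node (0,0) S=67.0000: V=(p*·36.3375+(1−p*)·8.8675)/1.01=30.6708; Δ=(36.3375−8.8675)/(73.0300−45.5600)=1.0000; B=V−Δ·S=-36.3292
Self-financing check: at every node Δ·S+B equals the discounted successor values.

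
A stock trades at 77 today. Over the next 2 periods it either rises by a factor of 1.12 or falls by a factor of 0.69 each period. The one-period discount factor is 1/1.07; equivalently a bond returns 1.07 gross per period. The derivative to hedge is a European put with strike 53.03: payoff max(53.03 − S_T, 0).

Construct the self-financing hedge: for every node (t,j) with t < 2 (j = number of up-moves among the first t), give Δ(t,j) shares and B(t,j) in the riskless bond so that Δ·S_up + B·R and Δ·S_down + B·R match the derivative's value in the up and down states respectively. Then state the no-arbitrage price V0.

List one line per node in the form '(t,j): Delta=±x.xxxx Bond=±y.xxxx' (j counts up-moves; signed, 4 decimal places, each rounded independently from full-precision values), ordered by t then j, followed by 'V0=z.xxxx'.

No-arbitrage ⇒ martingale measure with p* = (R−d)/(u−d) = 0.8837.
Terminal payoffs: V(2,0)=16.3703, V(2,1)=0.0000, V(2,2)=0.0000
(1,0): S=53.1300. Δ = (V_up−V_dn)/(S_up−S_dn) = (0.0000−16.3703)/(59.5056−36.6597) = -0.7166. V = [p*·0.0000 + (1−p*)·16.3703]/1.07 = 1.7790. B = V − Δ·S = 39.8495.
(1,1): S=86.2400. Δ = (V_up−V_dn)/(S_up−S_dn) = (0.0000−0.0000)/(96.5888−59.5056) = 0.0000. V = [p*·0.0000 + (1−p*)·0.0000]/1.07 = 0.0000. B = V − Δ·S = 0.0000.
(0,0): S=77.0000. Δ = (V_up−V_dn)/(S_up−S_dn) = (0.0000−1.7790)/(86.2400−53.1300) = -0.0537. V = [p*·0.0000 + (1−p*)·1.7790]/1.07 = 0.1933. B = V − Δ·S = 4.3305.
Root portfolio cost Δ·77+B reproduces V0=0.1933.

(0,0): Delta=-0.0537 Bond=4.3305
(1,0): Delta=-0.7166 Bond=39.8495
(1,1): Delta=0.0000 Bond=0.0000
V0=0.1933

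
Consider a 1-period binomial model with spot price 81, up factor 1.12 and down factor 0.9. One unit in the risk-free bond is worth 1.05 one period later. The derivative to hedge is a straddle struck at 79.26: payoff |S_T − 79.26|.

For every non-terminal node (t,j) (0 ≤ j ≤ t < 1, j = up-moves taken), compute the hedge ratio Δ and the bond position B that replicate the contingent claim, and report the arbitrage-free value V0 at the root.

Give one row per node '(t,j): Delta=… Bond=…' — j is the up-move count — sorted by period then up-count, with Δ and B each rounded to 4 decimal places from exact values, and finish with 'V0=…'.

Risk-neutral probability p* = (R−d)/(u−d) = (1.05−0.9)/(1.12−0.9) = 0.6818.
Payoff layer (t=1): V(1,0)=6.3600, V(1,1)=11.4600
  t=0,j=0: stock 81.0000 → up 90.7200 (V=11.4600), down 72.9000 (V=6.3600). Price 9.3688; hedge Δ=0.2862, bond B=-13.8130.
Self-financing check: at every node Δ·S+B equals the discounted successor values.

(0,0): Delta=0.2862 Bond=-13.8130
V0=9.3688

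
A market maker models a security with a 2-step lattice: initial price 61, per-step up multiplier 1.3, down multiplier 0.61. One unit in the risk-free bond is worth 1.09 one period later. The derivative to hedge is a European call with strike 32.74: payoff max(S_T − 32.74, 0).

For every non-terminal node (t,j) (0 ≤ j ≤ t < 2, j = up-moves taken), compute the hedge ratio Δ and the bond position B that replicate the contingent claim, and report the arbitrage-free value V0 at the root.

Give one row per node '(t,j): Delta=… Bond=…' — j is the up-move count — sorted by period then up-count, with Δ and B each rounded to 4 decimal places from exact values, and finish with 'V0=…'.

(0,0): Delta=0.9334 Bond=-22.7101
(1,0): Delta=0.6089 Bond=-12.6793
(1,1): Delta=1.0000 Bond=-30.0367
V0=34.2263

Under the risk-neutral measure, an up-move has probability p* = (R−d)/(u−d) = 0.6957 and values discount at R = 1.09.
Payoff layer (t=2): V(2,0)=0.0000, V(2,1)=15.6330, V(2,2)=70.3500
  t=1,j=0: stock 37.2100 → up 48.3730 (V=15.6330), down 22.6981 (V=0.0000). Price 9.9772; hedge Δ=0.6089, bond B=-12.6793.
  t=1,j=1: stock 79.3000 → up 103.0900 (V=70.3500), down 48.3730 (V=15.6330). Price 49.2633; hedge Δ=1.0000, bond B=-30.0367.
  t=0,j=0: stock 61.0000 → up 79.3000 (V=49.2633), down 37.2100 (V=9.9772). Price 34.2263; hedge Δ=0.9334, bond B=-22.7101.
Self-financing check: at every node Δ·S+B equals the discounted successor values.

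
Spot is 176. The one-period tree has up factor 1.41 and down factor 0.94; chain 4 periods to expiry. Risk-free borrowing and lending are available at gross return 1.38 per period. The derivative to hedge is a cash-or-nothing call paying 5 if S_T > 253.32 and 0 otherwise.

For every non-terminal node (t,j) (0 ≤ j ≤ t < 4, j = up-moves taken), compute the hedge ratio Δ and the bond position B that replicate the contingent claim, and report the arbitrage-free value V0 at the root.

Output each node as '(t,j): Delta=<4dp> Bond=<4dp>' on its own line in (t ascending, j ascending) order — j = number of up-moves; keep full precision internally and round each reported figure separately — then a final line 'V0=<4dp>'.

No-arbitrage ⇒ martingale measure with p* = (R−d)/(u−d) = 0.9362.
At expiry t=4: V(4,0)=0.0000, V(4,1)=0.0000, V(4,2)=5.0000, V(4,3)=5.0000, V(4,4)=5.0000
  t=3,j=0: stock 146.1828 → up 206.1177 (V=0.0000), down 137.4118 (V=0.0000). Price 0.0000; hedge Δ=0.0000, bond B=0.0000.
  t=3,j=1: stock 219.2742 → up 309.1766 (V=5.0000), down 206.1177 (V=0.0000). Price 3.3919; hedge Δ=0.0485, bond B=-7.2464.
  t=3,j=2: stock 328.9113 → up 463.7649 (V=5.0000), down 309.1766 (V=5.0000). Price 3.6232; hedge Δ=0.0000, bond B=3.6232.
  t=3,j=3: stock 493.3669 → up 695.6473 (V=5.0000), down 463.7649 (V=5.0000). Price 3.6232; hedge Δ=0.0000, bond B=3.6232.
  t=2,j=0: stock 155.5136 → up 219.2742 (V=3.3919), down 146.1828 (V=0.0000). Price 2.3010; hedge Δ=0.0464, bond B=-4.9158.
  t=2,j=1: stock 233.2704 → up 328.9113 (V=3.6232), down 219.2742 (V=3.3919). Price 2.6148; hedge Δ=0.0021, bond B=2.1227.
  t=2,j=2: stock 349.9056 → up 493.3669 (V=3.6232), down 328.9113 (V=3.6232). Price 2.6255; hedge Δ=0.0000, bond B=2.6255.
  t=1,j=0: stock 165.4400 → up 233.2704 (V=2.6148), down 155.5136 (V=2.3010). Price 1.8803; hedge Δ=0.0040, bond B=1.2127.
  t=1,j=1: stock 248.1600 → up 349.9056 (V=2.6255), down 233.2704 (V=2.6148). Price 1.9020; hedge Δ=0.0001, bond B=1.8793.
  t=0,j=0: stock 176.0000 → up 248.1600 (V=1.9020), down 165.4400 (V=1.8803). Price 1.3773; hedge Δ=0.0003, bond B=1.3310.
Root portfolio cost Δ·176+B reproduces V0=1.3773.

(0,0): Delta=0.0003 Bond=1.3310
(1,0): Delta=0.0040 Bond=1.2127
(1,1): Delta=0.0001 Bond=1.8793
(2,0): Delta=0.0464 Bond=-4.9158
(2,1): Delta=0.0021 Bond=2.1227
(2,2): Delta=0.0000 Bond=2.6255
(3,0): Delta=0.0000 Bond=0.0000
(3,1): Delta=0.0485 Bond=-7.2464
(3,2): Delta=0.0000 Bond=3.6232
(3,3): Delta=0.0000 Bond=3.6232
V0=1.3773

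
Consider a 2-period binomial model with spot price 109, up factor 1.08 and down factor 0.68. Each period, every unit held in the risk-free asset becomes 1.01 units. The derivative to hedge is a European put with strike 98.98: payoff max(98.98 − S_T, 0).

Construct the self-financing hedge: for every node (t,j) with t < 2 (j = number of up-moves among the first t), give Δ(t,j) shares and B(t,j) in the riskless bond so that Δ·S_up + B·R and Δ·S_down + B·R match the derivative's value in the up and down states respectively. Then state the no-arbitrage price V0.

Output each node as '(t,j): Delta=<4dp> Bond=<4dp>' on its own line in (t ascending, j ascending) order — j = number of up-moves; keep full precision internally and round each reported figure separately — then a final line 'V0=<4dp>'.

(0,0): Delta=-0.4725 Bond=58.3168
(1,0): Delta=-1.0000 Bond=98.0000
(1,1): Delta=-0.4020 Bond=50.6060
V0=6.8168

No-arbitrage ⇒ martingale measure with p* = (R−d)/(u−d) = 0.8250.
Terminal payoffs: V(2,0)=48.5784, V(2,1)=18.9304, V(2,2)=0.0000
Node (1,0) S=74.1200: V=(p*·18.9304+(1−p*)·48.5784)/1.01=23.8800; Δ=(18.9304−48.5784)/(80.0496−50.4016)=-1.0000; B=V−Δ·S=98.0000
Node (1,1) S=117.7200: V=(p*·0.0000+(1−p*)·18.9304)/1.01=3.2800; Δ=(0.0000−18.9304)/(127.1376−80.0496)=-0.4020; B=V−Δ·S=50.6060
Node (0,0) S=109.0000: V=(p*·3.2800+(1−p*)·23.8800)/1.01=6.8168; Δ=(3.2800−23.8800)/(117.7200−74.1200)=-0.4725; B=V−Δ·S=58.3168
The time-0 hedge costs 6.8168, which is the no-arbitrage price.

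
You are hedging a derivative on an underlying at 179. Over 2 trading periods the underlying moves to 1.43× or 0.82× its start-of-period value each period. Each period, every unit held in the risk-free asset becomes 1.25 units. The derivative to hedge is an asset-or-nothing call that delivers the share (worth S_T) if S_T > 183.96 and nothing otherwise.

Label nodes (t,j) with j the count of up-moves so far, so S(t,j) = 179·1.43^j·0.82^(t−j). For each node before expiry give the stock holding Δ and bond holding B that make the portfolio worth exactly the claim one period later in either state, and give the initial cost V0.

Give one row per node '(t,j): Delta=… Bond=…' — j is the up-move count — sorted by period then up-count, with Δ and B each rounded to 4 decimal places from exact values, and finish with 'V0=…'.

(0,0): Delta=1.2602 Bond=-53.2856
(1,0): Delta=2.3443 Bond=-225.7236
(1,1): Delta=1.0000 Bond=0.0000
V0=172.2927

Risk-neutral probability p* = (R−d)/(u−d) = (1.25−0.82)/(1.43−0.82) = 0.7049.
Payoff layer (t=2): V(2,0)=0.0000, V(2,1)=209.8954, V(2,2)=366.0371
Node (1,0) S=146.7800: V=(p*·209.8954+(1−p*)·0.0000)/1.25=118.3672; Δ=(209.8954−0.0000)/(209.8954−120.3596)=2.3443; B=V−Δ·S=-225.7236
Node (1,1) S=255.9700: V=(p*·366.0371+(1−p*)·209.8954)/1.25=255.9700; Δ=(366.0371−209.8954)/(366.0371−209.8954)=1.0000; B=V−Δ·S=0.0000
Node (0,0) S=179.0000: V=(p*·255.9700+(1−p*)·118.3672)/1.25=172.2927; Δ=(255.9700−118.3672)/(255.9700−146.7800)=1.2602; B=V−Δ·S=-53.2856
Check: Δ(0,0)·S0 + B(0,0) = 172.2927 = V0.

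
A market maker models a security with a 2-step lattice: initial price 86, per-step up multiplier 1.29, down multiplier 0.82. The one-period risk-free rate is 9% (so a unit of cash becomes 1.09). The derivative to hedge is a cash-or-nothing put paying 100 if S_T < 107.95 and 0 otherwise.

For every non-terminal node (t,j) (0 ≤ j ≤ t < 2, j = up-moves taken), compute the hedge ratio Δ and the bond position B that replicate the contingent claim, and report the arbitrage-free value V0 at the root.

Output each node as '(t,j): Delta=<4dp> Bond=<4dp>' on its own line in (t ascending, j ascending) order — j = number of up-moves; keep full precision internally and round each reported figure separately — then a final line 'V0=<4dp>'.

(0,0): Delta=-1.3039 Bond=168.5265
(1,0): Delta=0.0000 Bond=91.7431
(1,1): Delta=-1.9178 Bond=251.8056
V0=56.3914

Risk-neutral probability p* = (R−d)/(u−d) = (1.09−0.82)/(1.29−0.82) = 0.5745.
Terminal payoffs: V(2,0)=100.0000, V(2,1)=100.0000, V(2,2)=0.0000
(1,0): S=70.5200. Δ = (V_up−V_dn)/(S_up−S_dn) = (100.0000−100.0000)/(90.9708−57.8264) = 0.0000. V = [p*·100.0000 + (1−p*)·100.0000]/1.09 = 91.7431. B = V − Δ·S = 91.7431.
(1,1): S=110.9400. Δ = (V_up−V_dn)/(S_up−S_dn) = (0.0000−100.0000)/(143.1126−90.9708) = -1.9178. V = [p*·0.0000 + (1−p*)·100.0000]/1.09 = 39.0396. B = V − Δ·S = 251.8056.
(0,0): S=86.0000. Δ = (V_up−V_dn)/(S_up−S_dn) = (39.0396−91.7431)/(110.9400−70.5200) = -1.3039. V = [p*·39.0396 + (1−p*)·91.7431]/1.09 = 56.3914. B = V − Δ·S = 168.5265.
Check: Δ(0,0)·S0 + B(0,0) = 56.3914 = V0.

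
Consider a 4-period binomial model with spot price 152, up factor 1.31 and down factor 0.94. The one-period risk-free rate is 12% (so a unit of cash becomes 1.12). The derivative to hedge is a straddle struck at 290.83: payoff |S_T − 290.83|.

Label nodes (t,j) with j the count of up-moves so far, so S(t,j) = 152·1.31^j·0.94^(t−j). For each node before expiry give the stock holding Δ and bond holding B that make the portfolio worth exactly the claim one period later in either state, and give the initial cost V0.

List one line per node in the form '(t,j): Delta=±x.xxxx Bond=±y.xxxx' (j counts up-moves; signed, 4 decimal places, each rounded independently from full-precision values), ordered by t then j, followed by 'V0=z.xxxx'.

Under the risk-neutral measure, an up-move has probability p* = (R−d)/(u−d) = 0.4865 and values discount at R = 1.12.
Payoff layer (t=4): V(4,0)=172.1562, V(4,1)=125.4441, V(4,2)=60.3454, V(4,3)=30.3772, V(4,4)=156.8099
Node (3,0) S=126.2488: V=(p*·125.4441+(1−p*)·172.1562)/1.12=133.4209; Δ=(125.4441−172.1562)/(165.3859−118.6738)=-1.0000; B=V−Δ·S=259.6696
Node (3,1) S=175.9424: V=(p*·60.3454+(1−p*)·125.4441)/1.12=83.7272; Δ=(60.3454−125.4441)/(230.4846−165.3859)=-1.0000; B=V−Δ·S=259.6696
Node (3,2) S=245.1964: V=(p*·30.3772+(1−p*)·60.3454)/1.12=40.8628; Δ=(30.3772−60.3454)/(321.2072−230.4846)=-0.3303; B=V−Δ·S=121.8578
Node (3,3) S=341.7098: V=(p*·156.8099+(1−p*)·30.3772)/1.12=82.0402; Δ=(156.8099−30.3772)/(447.6399−321.2072)=1.0000; B=V−Δ·S=-259.6696
Node (2,0) S=134.3072: V=(p*·83.7272+(1−p*)·133.4209)/1.12=97.5407; Δ=(83.7272−133.4209)/(175.9424−126.2488)=-1.0000; B=V−Δ·S=231.8479
Node (2,1) S=187.1728: V=(p*·40.8628+(1−p*)·83.7272)/1.12=56.1377; Δ=(40.8628−83.7272)/(245.1964−175.9424)=-0.6189; B=V−Δ·S=171.9876
Node (2,2) S=260.8472: V=(p*·82.0402+(1−p*)·40.8628)/1.12=54.3706; Δ=(82.0402−40.8628)/(341.7098−245.1964)=0.4266; B=V−Δ·S=-56.9198
Node (1,0) S=142.8800: V=(p*·56.1377+(1−p*)·97.5407)/1.12=69.1060; Δ=(56.1377−97.5407)/(187.1728−134.3072)=-0.7832; B=V−Δ·S=181.0059
Node (1,1) S=199.1200: V=(p*·54.3706+(1−p*)·56.1377)/1.12=49.3554; Δ=(54.3706−56.1377)/(260.8472−187.1728)=-0.0240; B=V−Δ·S=54.1315
Node (0,0) S=152.0000: V=(p*·49.3554+(1−p*)·69.1060)/1.12=53.1228; Δ=(49.3554−69.1060)/(199.1200−142.8800)=-0.3512; B=V−Δ·S=106.5029
Each (Δ,B) replicates both successor values, so the strategy is self-financing and V0 is arbitrage-free.

(0,0): Delta=-0.3512 Bond=106.5029
(1,0): Delta=-0.7832 Bond=181.0059
(1,1): Delta=-0.0240 Bond=54.1315
(2,0): Delta=-1.0000 Bond=231.8479
(2,1): Delta=-0.6189 Bond=171.9876
(2,2): Delta=0.4266 Bond=-56.9198
(3,0): Delta=-1.0000 Bond=259.6696
(3,1): Delta=-1.0000 Bond=259.6696
(3,2): Delta=-0.3303 Bond=121.8578
(3,3): Delta=1.0000 Bond=-259.6696
V0=53.1228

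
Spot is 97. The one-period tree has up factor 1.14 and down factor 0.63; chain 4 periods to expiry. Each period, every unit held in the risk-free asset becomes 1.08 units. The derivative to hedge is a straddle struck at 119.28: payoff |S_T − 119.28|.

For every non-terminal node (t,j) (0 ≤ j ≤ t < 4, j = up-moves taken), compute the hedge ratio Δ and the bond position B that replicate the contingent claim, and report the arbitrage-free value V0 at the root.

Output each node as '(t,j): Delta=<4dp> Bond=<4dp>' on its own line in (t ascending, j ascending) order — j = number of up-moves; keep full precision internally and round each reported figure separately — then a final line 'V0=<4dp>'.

Risk-neutral probability p* = (R−d)/(u−d) = (1.08−0.63)/(1.14−0.63) = 0.8824.
Payoff layer (t=4): V(4,0)=103.9996, V(4,1)=91.6298, V(4,2)=69.2463, V(4,3)=28.7428, V(4,4)=44.5491
  t=3,j=0: stock 24.2546 → up 27.6502 (V=91.6298), down 15.2804 (V=103.9996). Price 86.1899; hedge Δ=-1.0000, bond B=110.4444.
  t=3,j=1: stock 43.8892 → up 50.0337 (V=69.2463), down 27.6502 (V=91.6298). Price 66.5552; hedge Δ=-1.0000, bond B=110.4444.
  t=3,j=2: stock 79.4186 → up 90.5372 (V=28.7428), down 50.0337 (V=69.2463). Price 31.0259; hedge Δ=-1.0000, bond B=110.4444.
  t=3,j=3: stock 143.7098 → up 163.8291 (V=44.5491), down 90.5372 (V=28.7428). Price 39.5274; hedge Δ=0.2157, bond B=8.5347.
  t=2,j=0: stock 38.4993 → up 43.8892 (V=66.5552), down 24.2546 (V=86.1899). Price 63.7641; hedge Δ=-1.0000, bond B=102.2634.
  t=2,j=1: stock 69.6654 → up 79.4186 (V=31.0259), down 43.8892 (V=66.5552). Price 32.5980; hedge Δ=-1.0000, bond B=102.2634.
  t=2,j=2: stock 126.0612 → up 143.7098 (V=39.5274), down 79.4186 (V=31.0259). Price 35.6733; hedge Δ=0.1322, bond B=19.0037.
  t=1,j=0: stock 61.1100 → up 69.6654 (V=32.5980), down 38.4993 (V=63.7641). Price 33.5783; hedge Δ=-1.0000, bond B=94.6883.
  t=1,j=1: stock 110.5800 → up 126.0612 (V=35.6733), down 69.6654 (V=32.5980). Price 32.6959; hedge Δ=0.0545, bond B=26.6657.
  t=0,j=0: stock 97.0000 → up 110.5800 (V=32.6959), down 61.1100 (V=33.5783). Price 30.3701; hedge Δ=-0.0178, bond B=32.1004.
Check: Δ(0,0)·S0 + B(0,0) = 30.3701 = V0.

(0,0): Delta=-0.0178 Bond=32.1004
(1,0): Delta=-1.0000 Bond=94.6883
(1,1): Delta=0.0545 Bond=26.6657
(2,0): Delta=-1.0000 Bond=102.2634
(2,1): Delta=-1.0000 Bond=102.2634
(2,2): Delta=0.1322 Bond=19.0037
(3,0): Delta=-1.0000 Bond=110.4444
(3,1): Delta=-1.0000 Bond=110.4444
(3,2): Delta=-1.0000 Bond=110.4444
(3,3): Delta=0.2157 Bond=8.5347
V0=30.3701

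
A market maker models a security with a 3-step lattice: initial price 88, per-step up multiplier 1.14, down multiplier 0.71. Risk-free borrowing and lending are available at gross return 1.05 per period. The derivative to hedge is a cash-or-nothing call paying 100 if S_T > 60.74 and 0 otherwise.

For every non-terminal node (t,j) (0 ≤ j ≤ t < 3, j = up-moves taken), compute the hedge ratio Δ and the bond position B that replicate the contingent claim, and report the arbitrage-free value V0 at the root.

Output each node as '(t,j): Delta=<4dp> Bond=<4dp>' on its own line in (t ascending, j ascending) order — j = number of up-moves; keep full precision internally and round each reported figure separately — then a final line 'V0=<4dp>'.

Risk-neutral probability p* = (R−d)/(u−d) = (1.05−0.71)/(1.14−0.71) = 0.7907.
Terminal values V(3,·): V(3,0)=0.0000, V(3,1)=0.0000, V(3,2)=100.0000, V(3,3)=100.0000
Node (2,0) S=44.3608: V=(p*·0.0000+(1−p*)·0.0000)/1.05=0.0000; Δ=(0.0000−0.0000)/(50.5713−31.4962)=0.0000; B=V−Δ·S=0.0000
Node (2,1) S=71.2272: V=(p*·100.0000+(1−p*)·0.0000)/1.05=75.3045; Δ=(100.0000−0.0000)/(81.1990−50.5713)=3.2650; B=V−Δ·S=-157.2536
Node (2,2) S=114.3648: V=(p*·100.0000+(1−p*)·100.0000)/1.05=95.2381; Δ=(100.0000−100.0000)/(130.3759−81.1990)=0.0000; B=V−Δ·S=95.2381
Node (1,0) S=62.4800: V=(p*·75.3045+(1−p*)·0.0000)/1.05=56.7077; Δ=(75.3045−0.0000)/(71.2272−44.3608)=2.8029; B=V−Δ·S=-118.4191
Node (1,1) S=100.3200: V=(p*·95.2381+(1−p*)·75.3045)/1.05=86.7295; Δ=(95.2381−75.3045)/(114.3648−71.2272)=0.4621; B=V−Δ·S=40.3724
Node (0,0) S=88.0000: V=(p*·86.7295+(1−p*)·56.7077)/1.05=76.6151; Δ=(86.7295−56.7077)/(100.3200−62.4800)=0.7934; B=V−Δ·S=6.7971
The time-0 hedge costs 76.6151, which is the no-arbitrage price.

(0,0): Delta=0.7934 Bond=6.7971
(1,0): Delta=2.8029 Bond=-118.4191
(1,1): Delta=0.4621 Bond=40.3724
(2,0): Delta=0.0000 Bond=0.0000
(2,1): Delta=3.2650 Bond=-157.2536
(2,2): Delta=0.0000 Bond=95.2381
V0=76.6151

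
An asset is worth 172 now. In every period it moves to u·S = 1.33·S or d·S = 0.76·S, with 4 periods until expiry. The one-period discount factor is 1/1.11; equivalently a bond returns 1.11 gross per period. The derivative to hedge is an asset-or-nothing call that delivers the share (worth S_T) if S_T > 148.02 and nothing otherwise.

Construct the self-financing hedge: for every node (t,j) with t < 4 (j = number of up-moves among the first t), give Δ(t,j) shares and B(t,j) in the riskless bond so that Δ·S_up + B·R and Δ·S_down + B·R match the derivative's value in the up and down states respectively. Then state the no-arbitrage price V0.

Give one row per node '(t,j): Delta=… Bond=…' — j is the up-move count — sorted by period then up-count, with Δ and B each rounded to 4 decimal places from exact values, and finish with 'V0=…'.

(0,0): Delta=1.1871 Bond=-42.3561
(1,0): Delta=1.4486 Bond=-81.2082
(1,1): Delta=1.0931 Bond=-25.5226
(2,0): Delta=1.7167 Bond=-116.7737
(2,1): Delta=1.3524 Bond=-73.4006
(2,2): Delta=1.0000 Bond=0.0000
(3,0): Delta=0.0000 Bond=0.0000
(3,1): Delta=2.3333 Bond=-211.0934
(3,2): Delta=1.0000 Bond=0.0000
(3,3): Delta=1.0000 Bond=0.0000
V0=161.8195

Since d<R<u, set p* = (R−d)/(u−d) = 0.6140; price each node as the discounted p*-expectation of its children.
Payoff layer (t=4): V(4,0)=0.0000, V(4,1)=0.0000, V(4,2)=175.7353, V(4,3)=307.5367, V(4,4)=538.1892
Node (3,0) S=75.5039: V=(p*·0.0000+(1−p*)·0.0000)/1.11=0.0000; Δ=(0.0000−0.0000)/(100.4201−57.3829)=0.0000; B=V−Δ·S=0.0000
Node (3,1) S=132.1318: V=(p*·175.7353+(1−p*)·0.0000)/1.11=97.2141; Δ=(175.7353−0.0000)/(175.7353−100.4201)=2.3333; B=V−Δ·S=-211.0934
Node (3,2) S=231.2306: V=(p*·307.5367+(1−p*)·175.7353)/1.11=231.2306; Δ=(307.5367−175.7353)/(307.5367−175.7353)=1.0000; B=V−Δ·S=0.0000
Node (3,3) S=404.6536: V=(p*·538.1892+(1−p*)·307.5367)/1.11=404.6536; Δ=(538.1892−307.5367)/(538.1892−307.5367)=1.0000; B=V−Δ·S=0.0000
Node (2,0) S=99.3472: V=(p*·97.2141+(1−p*)·0.0000)/1.11=53.7773; Δ=(97.2141−0.0000)/(132.1318−75.5039)=1.7167; B=V−Δ·S=-116.7737
Node (2,1) S=173.8576: V=(p*·231.2306+(1−p*)·97.2141)/1.11=161.7161; Δ=(231.2306−97.2141)/(231.2306−132.1318)=1.3524; B=V−Δ·S=-73.4006
Node (2,2) S=304.2508: V=(p*·404.6536+(1−p*)·231.2306)/1.11=304.2508; Δ=(404.6536−231.2306)/(404.6536−231.2306)=1.0000; B=V−Δ·S=0.0000
Node (1,0) S=130.7200: V=(p*·161.7161+(1−p*)·53.7773)/1.11=108.1582; Δ=(161.7161−53.7773)/(173.8576−99.3472)=1.4486; B=V−Δ·S=-81.2082
Node (1,1) S=228.7600: V=(p*·304.2508+(1−p*)·161.7161)/1.11=224.5382; Δ=(304.2508−161.7161)/(304.2508−173.8576)=1.0931; B=V−Δ·S=-25.5226
Node (0,0) S=172.0000: V=(p*·224.5382+(1−p*)·108.1582)/1.11=161.8195; Δ=(224.5382−108.1582)/(228.7600−130.7200)=1.1871; B=V−Δ·S=-42.3561
Self-financing check: at every node Δ·S+B equals the discounted successor values.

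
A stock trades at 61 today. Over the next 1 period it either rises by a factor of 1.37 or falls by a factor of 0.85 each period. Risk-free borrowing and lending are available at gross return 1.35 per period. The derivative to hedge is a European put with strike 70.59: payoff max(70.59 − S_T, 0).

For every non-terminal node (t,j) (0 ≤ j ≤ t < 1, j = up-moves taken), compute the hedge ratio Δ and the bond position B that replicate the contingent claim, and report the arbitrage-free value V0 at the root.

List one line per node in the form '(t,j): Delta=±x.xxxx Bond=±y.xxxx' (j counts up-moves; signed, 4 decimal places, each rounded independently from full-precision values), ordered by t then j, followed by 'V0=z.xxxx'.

(0,0): Delta=-0.5908 Bond=36.5724
V0=0.5339

Under the risk-neutral measure, an up-move has probability p* = (R−d)/(u−d) = 0.9615 and values discount at R = 1.35.
Payoff layer (t=1): V(1,0)=18.7400, V(1,1)=0.0000
(0,0): S=61.0000. Δ = (V_up−V_dn)/(S_up−S_dn) = (0.0000−18.7400)/(83.5700−51.8500) = -0.5908. V = [p*·0.0000 + (1−p*)·18.7400]/1.35 = 0.5339. B = V − Δ·S = 36.5724.
The time-0 hedge costs 0.5339, which is the no-arbitrage price.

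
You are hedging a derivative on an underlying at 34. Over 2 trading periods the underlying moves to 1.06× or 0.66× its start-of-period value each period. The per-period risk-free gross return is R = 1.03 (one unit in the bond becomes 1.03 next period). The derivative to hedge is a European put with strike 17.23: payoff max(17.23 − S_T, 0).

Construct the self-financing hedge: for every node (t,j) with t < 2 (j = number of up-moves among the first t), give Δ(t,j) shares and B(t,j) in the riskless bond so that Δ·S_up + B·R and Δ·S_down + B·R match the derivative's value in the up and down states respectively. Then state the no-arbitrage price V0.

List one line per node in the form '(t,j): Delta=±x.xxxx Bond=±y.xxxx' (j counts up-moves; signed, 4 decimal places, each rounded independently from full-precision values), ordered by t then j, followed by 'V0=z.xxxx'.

No-arbitrage ⇒ martingale measure with p* = (R−d)/(u−d) = 0.9250.
Terminal payoffs: V(2,0)=2.4196, V(2,1)=0.0000, V(2,2)=0.0000
(1,0): S=22.4400. Δ = (V_up−V_dn)/(S_up−S_dn) = (0.0000−2.4196)/(23.7864−14.8104) = -0.2696. V = [p*·0.0000 + (1−p*)·2.4196]/1.03 = 0.1762. B = V − Δ·S = 6.2252.
(1,1): S=36.0400. Δ = (V_up−V_dn)/(S_up−S_dn) = (0.0000−0.0000)/(38.2024−23.7864) = 0.0000. V = [p*·0.0000 + (1−p*)·0.0000]/1.03 = 0.0000. B = V − Δ·S = 0.0000.
(0,0): S=34.0000. Δ = (V_up−V_dn)/(S_up−S_dn) = (0.0000−0.1762)/(36.0400−22.4400) = -0.0130. V = [p*·0.0000 + (1−p*)·0.1762]/1.03 = 0.0128. B = V − Δ·S = 0.4533.
Each (Δ,B) replicates both successor values, so the strategy is self-financing and V0 is arbitrage-free.

(0,0): Delta=-0.0130 Bond=0.4533
(1,0): Delta=-0.2696 Bond=6.2252
(1,1): Delta=0.0000 Bond=0.0000
V0=0.0128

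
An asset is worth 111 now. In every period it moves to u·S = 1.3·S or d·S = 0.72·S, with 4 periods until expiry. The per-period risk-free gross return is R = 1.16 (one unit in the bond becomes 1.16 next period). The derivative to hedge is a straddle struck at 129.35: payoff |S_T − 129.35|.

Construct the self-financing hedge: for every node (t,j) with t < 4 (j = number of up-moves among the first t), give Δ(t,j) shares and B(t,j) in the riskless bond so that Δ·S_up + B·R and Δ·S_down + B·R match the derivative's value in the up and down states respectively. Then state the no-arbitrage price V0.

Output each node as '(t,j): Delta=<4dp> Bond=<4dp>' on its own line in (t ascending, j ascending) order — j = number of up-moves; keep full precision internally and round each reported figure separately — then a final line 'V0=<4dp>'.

Since d<R<u, set p* = (R−d)/(u−d) = 0.7586; price each node as the discounted p*-expectation of its children.
Terminal values V(4,·): V(4,0)=99.5200, V(4,1)=75.4903, V(4,2)=32.1033, V(4,3)=46.2342, V(4,4)=187.6771
Node (3,0) S=41.4305: V=(p*·75.4903+(1−p*)·99.5200)/1.16=70.0781; Δ=(75.4903−99.5200)/(53.8597−29.8300)=-1.0000; B=V−Δ·S=111.5086
Node (3,1) S=74.8051: V=(p*·32.1033+(1−p*)·75.4903)/1.16=36.7035; Δ=(32.1033−75.4903)/(97.2467−53.8597)=-1.0000; B=V−Δ·S=111.5086
Node (3,2) S=135.0648: V=(p*·46.2342+(1−p*)·32.1033)/1.16=36.9167; Δ=(46.2342−32.1033)/(175.5842−97.2467)=0.1804; B=V−Δ·S=12.5531
Node (3,3) S=243.8670: V=(p*·187.6771+(1−p*)·46.2342)/1.16=132.3584; Δ=(187.6771−46.2342)/(317.0271−175.5842)=1.0000; B=V−Δ·S=-111.5086
Node (2,0) S=57.5424: V=(p*·36.7035+(1−p*)·70.0781)/1.16=38.5857; Δ=(36.7035−70.0781)/(74.8051−41.4305)=-1.0000; B=V−Δ·S=96.1281
Node (2,1) S=103.8960: V=(p*·36.9167+(1−p*)·36.7035)/1.16=31.7804; Δ=(36.9167−36.7035)/(135.0648−74.8051)=0.0035; B=V−Δ·S=31.4128
Node (2,2) S=187.5900: V=(p*·132.3584+(1−p*)·36.9167)/1.16=94.2420; Δ=(132.3584−36.9167)/(243.8670−135.0648)=0.8772; B=V−Δ·S=-70.3127
Node (1,0) S=79.9200: V=(p*·31.7804+(1−p*)·38.5857)/1.16=28.8130; Δ=(31.7804−38.5857)/(103.8960−57.5424)=-0.1468; B=V−Δ·S=40.5463
Node (1,1) S=144.3000: V=(p*·94.2420+(1−p*)·31.7804)/1.16=68.2457; Δ=(94.2420−31.7804)/(187.5900−103.8960)=0.7463; B=V−Δ·S=-39.4468
Node (0,0) S=111.0000: V=(p*·68.2457+(1−p*)·28.8130)/1.16=50.6271; Δ=(68.2457−28.8130)/(144.3000−79.9200)=0.6125; B=V−Δ·S=-17.3604
The time-0 hedge costs 50.6271, which is the no-arbitrage price.

(0,0): Delta=0.6125 Bond=-17.3604
(1,0): Delta=-0.1468 Bond=40.5463
(1,1): Delta=0.7463 Bond=-39.4468
(2,0): Delta=-1.0000 Bond=96.1281
(2,1): Delta=0.0035 Bond=31.4128
(2,2): Delta=0.8772 Bond=-70.3127
(3,0): Delta=-1.0000 Bond=111.5086
(3,1): Delta=-1.0000 Bond=111.5086
(3,2): Delta=0.1804 Bond=12.5531
(3,3): Delta=1.0000 Bond=-111.5086
V0=50.6271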